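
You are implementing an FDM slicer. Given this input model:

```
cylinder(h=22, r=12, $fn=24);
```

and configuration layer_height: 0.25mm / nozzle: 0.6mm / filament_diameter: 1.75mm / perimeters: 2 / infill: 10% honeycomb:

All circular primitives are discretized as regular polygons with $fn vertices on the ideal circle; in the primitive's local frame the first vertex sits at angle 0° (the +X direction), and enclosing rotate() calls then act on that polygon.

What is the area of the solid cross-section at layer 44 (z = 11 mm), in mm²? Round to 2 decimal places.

At z = 11 mm: the r=12 cylinder gives a regular 24-gon of circumradius 12 (constant along its height) (area = (24/2)·12.000²·sin(360°/24) = 447.24 mm²). Overall, the cross-section is a single solid region. Net area = 447.24 mm².

447.24 mm²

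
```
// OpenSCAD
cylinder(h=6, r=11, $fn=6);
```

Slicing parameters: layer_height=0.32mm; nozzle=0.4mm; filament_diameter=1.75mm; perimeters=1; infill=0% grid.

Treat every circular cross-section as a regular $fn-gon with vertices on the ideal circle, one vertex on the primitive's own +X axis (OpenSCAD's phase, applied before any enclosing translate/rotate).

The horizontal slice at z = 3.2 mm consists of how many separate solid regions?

1

At z = 3.2 mm: the cylinder: section is a regular 6-gon, circumradius r=11. The result has 1 disconnected region.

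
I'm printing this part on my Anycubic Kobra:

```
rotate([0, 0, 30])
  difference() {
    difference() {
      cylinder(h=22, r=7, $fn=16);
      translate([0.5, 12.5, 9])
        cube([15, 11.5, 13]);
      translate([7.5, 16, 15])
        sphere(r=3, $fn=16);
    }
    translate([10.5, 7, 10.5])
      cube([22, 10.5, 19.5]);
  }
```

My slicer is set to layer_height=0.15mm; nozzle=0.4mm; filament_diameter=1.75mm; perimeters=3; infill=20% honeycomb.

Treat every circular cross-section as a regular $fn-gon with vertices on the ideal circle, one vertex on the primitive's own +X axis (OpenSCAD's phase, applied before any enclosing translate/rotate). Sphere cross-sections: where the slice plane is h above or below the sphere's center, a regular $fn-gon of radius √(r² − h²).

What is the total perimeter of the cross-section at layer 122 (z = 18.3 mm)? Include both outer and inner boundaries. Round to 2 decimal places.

43.70 mm

At z = 18.3 mm: the cylinder: section is a regular 16-gon, circumradius r=7 (perimeter = 2·16·7.000·sin(180°/16) = 43.70 mm); the cube at (0.5, 12.5) is present — its section is the full 15×11.5 rectangle (perimeter 53.00 mm); the sphere at (7.5, 16) is absent (|z−center|=3.300 > r=3); After the difference (first − rest): starting from the r=7 cylinder, the 15×11.5 cube at (0.5, 12.5) misses the remaining region (no effect) — boundary = 43.70 mm; the 22×10.5 cube at (10.5, 7) contributes its full rectangle (perimeter 65.00 mm); After the difference (first − rest): starting from the result so far, the 22×10.5 cube at (10.5, 7) misses the remaining region (no effect) — boundary = 43.70 mm; (rotated 30° about Z; rotation is an isometry so areas/perimeters/island counts are preserved). Overall, the cross-section is a single solid region. Total boundary length (outer) = 43.70 mm.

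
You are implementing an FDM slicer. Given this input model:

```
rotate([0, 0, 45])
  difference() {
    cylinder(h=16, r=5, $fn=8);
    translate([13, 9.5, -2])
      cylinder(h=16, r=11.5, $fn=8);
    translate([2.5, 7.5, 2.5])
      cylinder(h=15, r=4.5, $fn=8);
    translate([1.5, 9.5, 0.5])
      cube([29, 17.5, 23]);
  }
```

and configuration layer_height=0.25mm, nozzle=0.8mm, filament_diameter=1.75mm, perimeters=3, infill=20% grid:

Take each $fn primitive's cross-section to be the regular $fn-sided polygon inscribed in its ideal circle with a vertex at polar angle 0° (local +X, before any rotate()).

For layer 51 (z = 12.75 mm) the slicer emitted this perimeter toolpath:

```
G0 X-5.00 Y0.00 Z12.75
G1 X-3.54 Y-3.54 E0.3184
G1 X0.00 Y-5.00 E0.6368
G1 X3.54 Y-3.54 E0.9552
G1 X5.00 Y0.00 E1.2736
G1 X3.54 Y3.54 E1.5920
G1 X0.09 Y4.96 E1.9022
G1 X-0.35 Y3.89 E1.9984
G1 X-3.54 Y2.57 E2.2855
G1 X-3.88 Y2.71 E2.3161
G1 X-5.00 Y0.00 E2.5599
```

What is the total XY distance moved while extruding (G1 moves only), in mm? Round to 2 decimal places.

Sum the Euclidean lengths of each G1 segment: total = 30.79 mm.

30.79 mm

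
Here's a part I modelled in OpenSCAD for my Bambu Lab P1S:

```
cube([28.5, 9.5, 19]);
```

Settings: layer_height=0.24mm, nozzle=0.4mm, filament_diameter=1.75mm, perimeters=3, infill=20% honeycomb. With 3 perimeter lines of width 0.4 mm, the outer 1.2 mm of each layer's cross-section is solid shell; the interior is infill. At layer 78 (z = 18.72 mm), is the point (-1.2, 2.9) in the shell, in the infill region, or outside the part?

At z = 18.72 mm: the cube is present — its section is the full 28.5×9.5 rectangle. Overall, the cross-section is a single solid region. The nearest boundary edge runs (0.00, 9.50)→(0.00, 0.00); distance from the point to it = 1.20 mm. The point is not inside any of the regions above, so it lies outside the cross-section (1.20 mm from the nearest boundary).

outside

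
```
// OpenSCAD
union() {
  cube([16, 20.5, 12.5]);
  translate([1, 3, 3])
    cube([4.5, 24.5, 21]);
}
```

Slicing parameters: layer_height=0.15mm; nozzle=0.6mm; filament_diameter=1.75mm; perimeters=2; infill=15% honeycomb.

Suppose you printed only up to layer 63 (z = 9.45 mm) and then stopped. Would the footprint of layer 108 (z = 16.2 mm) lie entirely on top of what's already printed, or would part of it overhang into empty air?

Compare the two slices. At z = 9.45: the 16×20.5 cube contributes its full rectangle (area 328.00 mm²); the cube at (1, 3) is present — its section is the full 4.5×24.5 rectangle (area 110.25 mm²); Taking the union: the regions partially overlap — summed areas 438.25 mm² minus the doubly-counted overlap 78.75 mm² gives 359.50 mm² — area = 359.50 mm². At z = 16.2: the cube does not reach this height (z outside [0, 12.5]); the 4.5×24.5 cube at (1, 3) contributes its full rectangle (area 110.25 mm²); Taking the union: only the 4.5×24.5 cube at (1, 3) is present, so the union is just that shape — area = 110.25 mm². Checking containment: the cross-section at z = 16.2 is a subset of the cross-section at z = 9.45.

entirely on top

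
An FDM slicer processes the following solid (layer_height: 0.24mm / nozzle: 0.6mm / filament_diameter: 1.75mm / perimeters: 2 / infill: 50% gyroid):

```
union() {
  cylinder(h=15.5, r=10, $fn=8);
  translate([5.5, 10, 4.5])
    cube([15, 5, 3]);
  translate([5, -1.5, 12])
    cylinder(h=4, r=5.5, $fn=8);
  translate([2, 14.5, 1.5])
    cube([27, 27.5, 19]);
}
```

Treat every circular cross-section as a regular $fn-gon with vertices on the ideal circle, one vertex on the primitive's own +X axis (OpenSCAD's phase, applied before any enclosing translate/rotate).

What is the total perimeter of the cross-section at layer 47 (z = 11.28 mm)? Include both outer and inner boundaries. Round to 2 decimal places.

At z = 11.28 mm: the r=10 cylinder contributes a regular 8-gon of circumradius 10 (perimeter = 2·8·10.000·sin(180°/8) = 61.23 mm); the cube at (5.5, 10) does not reach this height (z outside [4.5, 7.5]); the cylinder at (5, -1.5) is absent (z outside [12, 16]); the cube at (2, 14.5) (footprint 27×27.5) is included at this height (perimeter 109.00 mm); Combining (union): the 2 present regions are separate (no shared area or edge), so areas and boundary lengths simply add and each stays a separate island — boundary = 170.23 mm. Overall, the cross-section has 2 separate islands. Total boundary length (outer) = 170.23 mm.

170.23 mm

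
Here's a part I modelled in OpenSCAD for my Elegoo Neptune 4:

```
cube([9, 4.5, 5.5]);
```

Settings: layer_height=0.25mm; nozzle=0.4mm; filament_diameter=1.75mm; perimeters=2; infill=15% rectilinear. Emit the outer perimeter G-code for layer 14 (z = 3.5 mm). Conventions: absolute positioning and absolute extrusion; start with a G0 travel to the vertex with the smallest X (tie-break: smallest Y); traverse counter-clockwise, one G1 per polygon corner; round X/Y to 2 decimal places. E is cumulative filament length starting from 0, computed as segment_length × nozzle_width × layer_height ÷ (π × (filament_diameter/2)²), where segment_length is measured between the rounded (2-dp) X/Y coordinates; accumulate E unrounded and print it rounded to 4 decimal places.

G0 X0.00 Y0.00 Z3.50
G1 X9.00 Y0.00 E0.3742
G1 X9.00 Y4.50 E0.5613
G1 X0.00 Y4.50 E0.9354
G1 X0.00 Y0.00 E1.1225

At z = 3.5 mm: the cube (footprint 9×4.5) is included at this height. The outline is a single polygon with 4 vertices. Extrusion per mm of travel: 0.4 × 0.25 / (π × 0.875²) = 0.041575. Accumulating E over each segment gives final E = 1.1225.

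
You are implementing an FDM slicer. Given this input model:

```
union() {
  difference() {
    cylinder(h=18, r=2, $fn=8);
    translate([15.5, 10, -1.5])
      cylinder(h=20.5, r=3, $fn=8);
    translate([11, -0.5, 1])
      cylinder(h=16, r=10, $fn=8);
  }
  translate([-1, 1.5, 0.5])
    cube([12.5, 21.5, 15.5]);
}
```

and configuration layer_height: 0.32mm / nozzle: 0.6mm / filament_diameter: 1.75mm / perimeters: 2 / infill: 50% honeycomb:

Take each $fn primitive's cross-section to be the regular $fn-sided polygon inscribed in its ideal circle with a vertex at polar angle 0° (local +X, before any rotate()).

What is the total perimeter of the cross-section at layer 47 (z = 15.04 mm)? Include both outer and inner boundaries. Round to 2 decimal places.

75.54 mm

At z = 15.04 mm: the r=2 cylinder contributes a regular 8-gon of circumradius 2 (perimeter = 2·8·2.000·sin(180°/8) = 12.25 mm); the r=3 cylinder at (15.5, 10) contributes a regular 8-gon of circumradius 3 (perimeter = 2·8·3.000·sin(180°/8) = 18.37 mm); the cylinder at (11, -0.5): section is a regular 8-gon, circumradius r=10 (perimeter = 2·8·10.000·sin(180°/8) = 61.23 mm); Subtracting the remaining from the first: starting from the r=2 cylinder, the r=3 cylinder at (15.5, 10) misses the remaining region (no effect); the r=10 cylinder at (11, -0.5) partially overlaps it — only the 1.15 mm² overlap (of its 282.84 mm²) is removed, clipping the outline — boundary = 12.23 mm; the cube at (-1, 1.5) (footprint 12.5×21.5) is included at this height (perimeter 68.00 mm); Combining (union): the regions partially overlap (shared area 0.59 mm²), so the edge portions inside another operand are dropped and the merged outline is re-measured after clipping — boundary = 75.54 mm. Overall, the cross-section is a single solid region. Total boundary length (outer) = 75.54 mm.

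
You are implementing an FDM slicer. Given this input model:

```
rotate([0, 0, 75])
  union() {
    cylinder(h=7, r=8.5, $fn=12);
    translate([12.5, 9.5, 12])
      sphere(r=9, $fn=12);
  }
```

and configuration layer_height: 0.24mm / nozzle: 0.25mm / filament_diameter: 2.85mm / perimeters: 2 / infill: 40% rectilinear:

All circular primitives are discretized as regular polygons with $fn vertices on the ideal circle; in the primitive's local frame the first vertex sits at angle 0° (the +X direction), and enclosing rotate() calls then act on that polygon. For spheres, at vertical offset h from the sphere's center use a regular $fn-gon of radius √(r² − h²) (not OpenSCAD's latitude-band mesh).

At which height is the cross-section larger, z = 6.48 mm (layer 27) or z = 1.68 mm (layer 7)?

Layer 27 (z = 6.48): the cylinder: section is a regular 12-gon, circumradius r=8.5 (area = (12/2)·8.500²·sin(360°/12) = 216.75 mm²); the r=9 sphere at (12.5, 9.5) slices to a regular 12-gon of circumradius 7.108 (√(r²−h²) with h=5.52 from center) (area = (12/2)·7.108²·sin(360°/12) = 151.59 mm²); Taking the union: the 2 present regions are separate (no shared area or edge), so areas and boundary lengths simply add and each stays a separate island — area = 368.34 mm²; (rotated 75° about Z; rotation is an isometry so areas/perimeters/island counts are preserved). So its area = 368.34 mm². Layer 7 (z = 1.68): the r=8.5 cylinder gives a regular 12-gon of circumradius 8.5 (constant along its height) (area = (12/2)·8.500²·sin(360°/12) = 216.75 mm²); the sphere at (12.5, 9.5) is absent (|z−center|=10.320 > r=9); Merging all regions: only the r=8.5 cylinder is present, so the union is just that shape — area = 216.75 mm²; (whole slice rotated 75° about Z — lengths, areas and connectivity unchanged). So its area = 216.75 mm². Layer 27 is larger (368.34 vs 216.75 mm²).

layer 27 (z = 6.48 mm)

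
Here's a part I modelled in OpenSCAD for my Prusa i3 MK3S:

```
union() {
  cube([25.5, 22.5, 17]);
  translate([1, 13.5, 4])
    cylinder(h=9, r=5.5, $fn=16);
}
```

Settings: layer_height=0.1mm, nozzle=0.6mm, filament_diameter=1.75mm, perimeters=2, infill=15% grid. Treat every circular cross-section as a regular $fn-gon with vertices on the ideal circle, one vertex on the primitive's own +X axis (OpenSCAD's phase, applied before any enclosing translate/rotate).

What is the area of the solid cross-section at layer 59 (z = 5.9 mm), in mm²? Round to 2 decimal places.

609.25 mm²

At z = 5.9 mm: the cube (footprint 25.5×22.5) is included at this height (area 573.75 mm²); the r=5.5 cylinder at (1, 13.5) gives a regular 16-gon of circumradius 5.5 (constant along its height) (area = (16/2)·5.500²·sin(360°/16) = 92.61 mm²); Combining (union): the regions partially overlap — summed areas 666.36 mm² minus the doubly-counted overlap 57.11 mm² gives 609.25 mm² — area = 609.25 mm². Overall, the cross-section is a single solid region. Net area = 609.25 mm².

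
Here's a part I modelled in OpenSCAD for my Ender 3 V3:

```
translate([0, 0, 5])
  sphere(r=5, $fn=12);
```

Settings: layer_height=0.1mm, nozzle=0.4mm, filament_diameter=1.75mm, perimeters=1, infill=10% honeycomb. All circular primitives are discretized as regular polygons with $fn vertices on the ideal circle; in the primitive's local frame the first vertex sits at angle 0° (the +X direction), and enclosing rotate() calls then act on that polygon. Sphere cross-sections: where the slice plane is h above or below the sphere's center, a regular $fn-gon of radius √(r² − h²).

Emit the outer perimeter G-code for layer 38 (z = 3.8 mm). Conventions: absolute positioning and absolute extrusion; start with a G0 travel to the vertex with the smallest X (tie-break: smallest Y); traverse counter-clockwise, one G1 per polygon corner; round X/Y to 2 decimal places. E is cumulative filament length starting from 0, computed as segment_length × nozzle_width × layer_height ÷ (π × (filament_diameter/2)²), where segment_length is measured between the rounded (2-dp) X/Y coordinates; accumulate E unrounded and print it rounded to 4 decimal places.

G0 X-4.85 Y0.00 Z3.80
G1 X-4.20 Y-2.43 E0.0418
G1 X-2.43 Y-4.20 E0.0835
G1 X0.00 Y-4.85 E0.1253
G1 X2.43 Y-4.20 E0.1671
G1 X4.20 Y-2.43 E0.2088
G1 X4.85 Y0.00 E0.2506
G1 X4.20 Y2.43 E0.2924
G1 X2.43 Y4.20 E0.3340
G1 X0.00 Y4.85 E0.3759
G1 X-2.43 Y4.20 E0.4177
G1 X-4.20 Y2.43 E0.4593
G1 X-4.85 Y0.00 E0.5012

At z = 3.8 mm: the sphere: section is a regular 12-gon, circumradius = √(r²−h²) = √(5²−1.2²) = 4.854. The outline is a single polygon with 12 vertices. Extrusion per mm of travel: 0.4 × 0.1 / (π × 0.875²) = 0.016630. Accumulating E over each segment gives final E = 0.5012.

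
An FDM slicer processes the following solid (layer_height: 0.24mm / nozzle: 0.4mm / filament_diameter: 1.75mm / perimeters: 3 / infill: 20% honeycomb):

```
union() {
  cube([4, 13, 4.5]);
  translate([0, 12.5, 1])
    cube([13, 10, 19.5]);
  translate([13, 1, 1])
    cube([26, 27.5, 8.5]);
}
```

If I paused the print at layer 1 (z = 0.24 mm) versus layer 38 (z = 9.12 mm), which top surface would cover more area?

Layer 1 (z = 0.24): the cube is present — its section is the full 4×13 rectangle (area 52.00 mm²); the cube at (0, 12.5) is absent (z outside [1, 20.5]); the cube at (13, 1) is absent (z outside [1, 9.5]); Merging all regions: only the 4×13 cube is present, so the union is just that shape — area = 52.00 mm². So its area = 52.00 mm². Layer 38 (z = 9.12): the cube does not reach this height (z outside [0, 4.5]); the cube at (0, 12.5) is present — its section is the full 13×10 rectangle (area 130.00 mm²); the cube at (13, 1) (footprint 26×27.5) is included at this height (area 715.00 mm²); Combining (union): the 2 present regions share edge segments without overlapping in area, so areas simply add but the touching pieces fuse into one outline (the shared edge portions become interior and drop out of the boundary) — area = 845.00 mm². So its area = 845.00 mm². Layer 38 is larger (845.00 vs 52.00 mm²).

layer 38 (z = 9.12 mm)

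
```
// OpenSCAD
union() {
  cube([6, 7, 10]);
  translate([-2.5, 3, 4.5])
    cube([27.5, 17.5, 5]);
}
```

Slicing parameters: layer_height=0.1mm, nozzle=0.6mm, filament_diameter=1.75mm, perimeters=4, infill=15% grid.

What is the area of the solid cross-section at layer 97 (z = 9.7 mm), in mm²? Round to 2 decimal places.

At z = 9.7 mm: the cube (footprint 6×7) is included at this height (area 42.00 mm²); the cube at (-2.5, 3) is not intersected at this z (z outside [4.5, 9.5]); Taking the union: only the 6×7 cube is present, so the union is just that shape — area = 42.00 mm². Overall, the cross-section is a single solid region. Net area = 42.00 mm².

42.00 mm²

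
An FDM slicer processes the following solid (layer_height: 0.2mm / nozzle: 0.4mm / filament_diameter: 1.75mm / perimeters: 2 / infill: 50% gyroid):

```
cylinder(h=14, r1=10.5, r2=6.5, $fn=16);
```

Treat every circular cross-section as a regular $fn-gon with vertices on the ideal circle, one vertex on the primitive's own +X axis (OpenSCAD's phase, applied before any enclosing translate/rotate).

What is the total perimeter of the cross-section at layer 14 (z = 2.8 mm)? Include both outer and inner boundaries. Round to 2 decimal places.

At z = 2.8 mm: the cone (r1=10.5→r2=6.5) has section circumradius 9.700 here — a regular 16-gon (perimeter = 2·16·9.700·sin(180°/16) = 60.56 mm). Overall, the cross-section is a single solid region. Total boundary length (outer) = 60.56 mm.

60.56 mm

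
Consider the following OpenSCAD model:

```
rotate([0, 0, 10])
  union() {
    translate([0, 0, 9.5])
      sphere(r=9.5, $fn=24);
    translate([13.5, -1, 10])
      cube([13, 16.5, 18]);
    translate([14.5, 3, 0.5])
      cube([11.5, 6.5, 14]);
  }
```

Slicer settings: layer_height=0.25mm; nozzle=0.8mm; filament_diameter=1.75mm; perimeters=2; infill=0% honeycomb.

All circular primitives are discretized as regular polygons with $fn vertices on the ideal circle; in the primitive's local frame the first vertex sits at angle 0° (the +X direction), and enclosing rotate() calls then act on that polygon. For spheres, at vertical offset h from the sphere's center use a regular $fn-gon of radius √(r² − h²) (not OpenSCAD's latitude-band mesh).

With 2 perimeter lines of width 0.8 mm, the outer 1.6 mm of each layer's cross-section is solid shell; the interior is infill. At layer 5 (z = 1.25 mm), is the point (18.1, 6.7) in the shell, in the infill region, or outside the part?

At z = 1.25 mm: the sphere: section is a regular 24-gon, circumradius = √(r²−h²) = √(9.5²−8.25²) = 4.710; the cube at (13.5, -1) is absent (z outside [10, 28]); the 11.5×6.5 cube at (14.5, 3) contributes its full rectangle; Taking the union: the 2 present regions are separate (no shared area or edge), so areas and boundary lengths simply add and each stays a separate island — 2 connected regions; (whole slice rotated 10° about Z — lengths, areas and connectivity unchanged). Overall, the cross-section has 2 separate islands. Undo the 10° rotation: the query point maps to (18.988, 3.455) in the un-rotated model frame. The nearest boundary edge runs (26.00, 3.00)→(14.50, 3.00); distance from the point to it = 0.46 mm. (Shell/infill is judged within the island containing the point — the largest one.) The point is inside the cross-section, 0.46 mm from the nearest boundary — within the 1.6 mm shell band (2 × 0.8).

shell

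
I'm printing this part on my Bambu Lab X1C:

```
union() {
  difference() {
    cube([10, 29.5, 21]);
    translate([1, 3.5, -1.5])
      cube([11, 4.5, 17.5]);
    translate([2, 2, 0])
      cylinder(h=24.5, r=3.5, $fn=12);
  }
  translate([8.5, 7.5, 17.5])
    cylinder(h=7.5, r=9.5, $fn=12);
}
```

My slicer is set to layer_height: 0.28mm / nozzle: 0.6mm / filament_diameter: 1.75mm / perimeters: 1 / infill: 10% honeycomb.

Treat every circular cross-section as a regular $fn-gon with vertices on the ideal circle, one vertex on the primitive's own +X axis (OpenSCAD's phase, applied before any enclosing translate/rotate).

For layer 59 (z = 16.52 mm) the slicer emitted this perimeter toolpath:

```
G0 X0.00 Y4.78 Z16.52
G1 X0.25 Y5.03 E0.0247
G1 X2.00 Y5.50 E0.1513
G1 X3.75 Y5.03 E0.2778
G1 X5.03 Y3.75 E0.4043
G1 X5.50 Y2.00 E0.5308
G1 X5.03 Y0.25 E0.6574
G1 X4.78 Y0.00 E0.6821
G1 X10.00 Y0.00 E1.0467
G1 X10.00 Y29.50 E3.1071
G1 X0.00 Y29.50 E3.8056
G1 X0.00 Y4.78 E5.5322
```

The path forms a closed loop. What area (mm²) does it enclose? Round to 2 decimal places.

Apply the shoelace formula to the sequence of (X, Y) vertices; enclosed area = 268.94 mm².

268.94 mm²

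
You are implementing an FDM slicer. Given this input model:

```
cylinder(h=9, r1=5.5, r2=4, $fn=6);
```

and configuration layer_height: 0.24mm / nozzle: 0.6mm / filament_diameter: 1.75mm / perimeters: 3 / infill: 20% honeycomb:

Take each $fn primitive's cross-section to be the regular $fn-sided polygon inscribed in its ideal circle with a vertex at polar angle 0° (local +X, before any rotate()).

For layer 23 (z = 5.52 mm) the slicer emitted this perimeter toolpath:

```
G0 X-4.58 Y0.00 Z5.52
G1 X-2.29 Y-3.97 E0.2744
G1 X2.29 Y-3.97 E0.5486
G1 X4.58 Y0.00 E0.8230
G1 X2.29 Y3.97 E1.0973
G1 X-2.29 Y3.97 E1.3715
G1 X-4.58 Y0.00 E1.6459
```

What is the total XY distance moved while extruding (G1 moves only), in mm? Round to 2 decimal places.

Sum the Euclidean lengths of each G1 segment: total = 27.49 mm.

27.49 mm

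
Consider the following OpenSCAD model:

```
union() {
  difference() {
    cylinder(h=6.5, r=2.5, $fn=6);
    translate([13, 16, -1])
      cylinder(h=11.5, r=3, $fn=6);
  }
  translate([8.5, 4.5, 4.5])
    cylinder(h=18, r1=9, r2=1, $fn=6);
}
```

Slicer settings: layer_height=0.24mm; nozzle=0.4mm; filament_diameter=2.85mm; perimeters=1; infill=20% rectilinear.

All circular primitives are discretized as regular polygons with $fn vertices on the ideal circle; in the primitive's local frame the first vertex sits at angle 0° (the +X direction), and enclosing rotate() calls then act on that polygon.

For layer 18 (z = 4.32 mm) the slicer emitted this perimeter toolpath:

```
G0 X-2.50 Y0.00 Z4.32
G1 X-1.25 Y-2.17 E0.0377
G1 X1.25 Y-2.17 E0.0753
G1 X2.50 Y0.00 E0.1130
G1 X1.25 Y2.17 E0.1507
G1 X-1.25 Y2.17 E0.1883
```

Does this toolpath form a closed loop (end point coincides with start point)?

no

Start point (G0): (-2.50, 0.00). End point (last G1): the path does not return to the start — open.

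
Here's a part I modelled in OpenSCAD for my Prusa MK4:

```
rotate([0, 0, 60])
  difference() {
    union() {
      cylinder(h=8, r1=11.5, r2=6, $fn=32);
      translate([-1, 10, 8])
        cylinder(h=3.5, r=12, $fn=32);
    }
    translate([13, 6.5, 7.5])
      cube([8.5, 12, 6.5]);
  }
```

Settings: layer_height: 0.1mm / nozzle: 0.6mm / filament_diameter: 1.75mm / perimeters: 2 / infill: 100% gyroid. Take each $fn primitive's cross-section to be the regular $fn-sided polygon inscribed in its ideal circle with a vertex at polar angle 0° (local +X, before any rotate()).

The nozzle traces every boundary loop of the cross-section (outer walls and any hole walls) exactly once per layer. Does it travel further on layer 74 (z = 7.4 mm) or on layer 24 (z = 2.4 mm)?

Layer 74 (z = 7.4): the cone (r1=11.5→r2=6) has section circumradius 6.412 here — a regular 32-gon (perimeter = 2·32·6.412·sin(180°/32) = 40.23 mm); the cylinder at (-1, 10) does not reach this height (z outside [8, 11.5]); Taking the union: only the cone is present, so the union is just that shape — boundary = 40.23 mm; the cube at (13, 6.5) is not intersected at this z (z outside [7.5, 14]); Subtracting the remaining from the first: none of the subtracted shapes is present at this height, so the result so far is unchanged — boundary = 40.23 mm; (whole slice rotated 60° about Z — lengths, areas and connectivity unchanged). So its perimeter = 40.23 mm. Layer 24 (z = 2.4): the cone: at t=0.300 of its height the radius interpolates to r₁+(r₂−r₁)t = 9.850, giving a regular 32-gon of that circumradius (perimeter = 2·32·9.850·sin(180°/32) = 61.79 mm); the cylinder at (-1, 10) is not intersected at this z (z outside [8, 11.5]); Merging all regions: only the cone is present, so the union is just that shape — boundary = 61.79 mm; the cube at (13, 6.5) is absent (z outside [7.5, 14]); Taking the first minus the rest: none of the subtracted shapes is present at this height, so that combined region is unchanged — boundary = 61.79 mm; (whole slice rotated 60° about Z — lengths, areas and connectivity unchanged). So its perimeter = 61.79 mm. Layer 24 is larger (61.79 vs 40.23 mm).

layer 24 (z = 2.4 mm)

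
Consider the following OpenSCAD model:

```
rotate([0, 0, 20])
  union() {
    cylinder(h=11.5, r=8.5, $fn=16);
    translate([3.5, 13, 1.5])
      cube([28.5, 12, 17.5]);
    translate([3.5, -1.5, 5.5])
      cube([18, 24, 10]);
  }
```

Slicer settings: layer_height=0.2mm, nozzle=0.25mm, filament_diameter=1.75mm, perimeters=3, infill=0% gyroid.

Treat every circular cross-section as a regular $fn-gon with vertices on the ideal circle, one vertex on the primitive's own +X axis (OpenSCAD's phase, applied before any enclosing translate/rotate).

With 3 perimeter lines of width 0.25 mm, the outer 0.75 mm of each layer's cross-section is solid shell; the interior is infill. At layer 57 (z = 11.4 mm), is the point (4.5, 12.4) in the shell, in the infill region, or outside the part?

infill

At z = 11.4 mm: the r=8.5 cylinder contributes a regular 16-gon of circumradius 8.5; the cube at (3.5, 13) (footprint 28.5×12) is included at this height; the cube at (3.5, -1.5) (footprint 18×24) is included at this height; Merging all regions: the regions partially overlap (shared area 205.06 mm²), so overlapping operands fuse into one piece — 1 connected region; (whole slice rotated 20° about Z — lengths, areas and connectivity unchanged). Overall, the cross-section is a single solid region. Undo the 20° rotation: the query point maps to (8.470, 10.113) in the un-rotated model frame. The nearest boundary edge runs (3.50, 7.69)→(3.50, 13.00); distance from the point to it = 4.97 mm. The point is inside the cross-section and 4.97 mm from the nearest boundary — more than the 0.75 mm shell width (3 × 0.25), so it's in the infill interior.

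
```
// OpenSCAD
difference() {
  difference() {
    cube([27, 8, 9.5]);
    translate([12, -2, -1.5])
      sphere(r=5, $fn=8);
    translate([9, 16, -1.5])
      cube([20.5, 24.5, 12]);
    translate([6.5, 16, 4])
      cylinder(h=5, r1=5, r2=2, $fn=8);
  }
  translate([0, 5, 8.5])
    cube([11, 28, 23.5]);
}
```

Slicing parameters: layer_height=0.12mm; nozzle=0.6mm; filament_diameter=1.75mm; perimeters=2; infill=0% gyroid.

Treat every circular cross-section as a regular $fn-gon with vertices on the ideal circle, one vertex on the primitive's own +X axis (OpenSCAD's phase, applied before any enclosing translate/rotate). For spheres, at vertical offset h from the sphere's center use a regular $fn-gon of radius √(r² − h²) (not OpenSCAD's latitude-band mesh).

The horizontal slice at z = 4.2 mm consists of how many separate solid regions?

At z = 4.2 mm: the 27×8 cube contributes its full rectangle; the sphere at (12, -2) does not reach this height (|z−center|=5.700 > r=5); the cube at (9, 16) (footprint 20.5×24.5) is included at this height; the cone at (6.5, 16) (r1=5→r2=2) has section circumradius 4.880 here — a regular 8-gon; Subtracting the remaining from the first: starting from the 27×8 cube, the 20.5×24.5 cube at (9, 16) misses the remaining region (no effect); the cone at (6.5, 16) misses the remaining region (no effect) — 1 connected region; the cube at (0, 5) does not reach this height (z outside [8.5, 32]); Taking the first minus the rest: none of the subtracted shapes is present at this height, so the result so far is unchanged — 1 connected region. The result has 1 disconnected region.

1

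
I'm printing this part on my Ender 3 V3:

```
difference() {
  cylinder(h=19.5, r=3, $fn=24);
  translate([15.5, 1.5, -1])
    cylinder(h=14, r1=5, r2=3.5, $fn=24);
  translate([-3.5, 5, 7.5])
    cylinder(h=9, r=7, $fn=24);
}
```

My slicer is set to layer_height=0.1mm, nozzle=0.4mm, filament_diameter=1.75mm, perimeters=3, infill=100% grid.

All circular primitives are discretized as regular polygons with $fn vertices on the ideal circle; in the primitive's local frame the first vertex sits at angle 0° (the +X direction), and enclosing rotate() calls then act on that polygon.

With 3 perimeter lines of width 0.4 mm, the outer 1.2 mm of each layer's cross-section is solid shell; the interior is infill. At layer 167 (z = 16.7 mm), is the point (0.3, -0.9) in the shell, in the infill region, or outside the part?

At z = 16.7 mm: the r=3 cylinder contributes a regular 24-gon of circumradius 3; the cone at (15.5, 1.5) is not intersected at this z (z outside [-1, 13]); the cylinder at (-3.5, 5) does not reach this height (z outside [7.5, 16.5]); Taking the first minus the rest: none of the subtracted shapes is present at this height, so the r=3 cylinder is unchanged — 1 connected region. Overall, the cross-section is a single solid region. The nearest boundary edge runs (0.78, -2.90)→(1.50, -2.60); distance from the point to it = 2.03 mm. The point is inside the cross-section and 2.03 mm from the nearest boundary — more than the 1.2 mm shell width (3 × 0.4), so it's in the infill interior.

infill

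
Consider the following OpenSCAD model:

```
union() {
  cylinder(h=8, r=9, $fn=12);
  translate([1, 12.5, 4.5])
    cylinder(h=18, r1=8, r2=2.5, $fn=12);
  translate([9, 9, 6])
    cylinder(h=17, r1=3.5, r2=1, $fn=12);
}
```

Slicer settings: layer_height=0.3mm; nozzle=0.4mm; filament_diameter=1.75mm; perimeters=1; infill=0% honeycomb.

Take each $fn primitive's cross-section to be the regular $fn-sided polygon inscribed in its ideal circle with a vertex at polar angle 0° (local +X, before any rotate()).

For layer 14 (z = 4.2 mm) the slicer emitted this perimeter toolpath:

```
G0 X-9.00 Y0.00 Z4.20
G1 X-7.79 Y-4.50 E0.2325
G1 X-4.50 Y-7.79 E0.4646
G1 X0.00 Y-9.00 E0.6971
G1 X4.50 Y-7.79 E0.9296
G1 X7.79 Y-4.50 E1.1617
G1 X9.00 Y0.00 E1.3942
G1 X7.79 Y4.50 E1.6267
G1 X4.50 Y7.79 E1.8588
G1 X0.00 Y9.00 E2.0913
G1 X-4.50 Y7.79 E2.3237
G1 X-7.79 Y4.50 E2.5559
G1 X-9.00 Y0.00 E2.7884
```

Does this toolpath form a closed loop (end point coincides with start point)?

yes

Start point (G0): (-9.00, 0.00). End point (last G1): the path returns to the start — closed.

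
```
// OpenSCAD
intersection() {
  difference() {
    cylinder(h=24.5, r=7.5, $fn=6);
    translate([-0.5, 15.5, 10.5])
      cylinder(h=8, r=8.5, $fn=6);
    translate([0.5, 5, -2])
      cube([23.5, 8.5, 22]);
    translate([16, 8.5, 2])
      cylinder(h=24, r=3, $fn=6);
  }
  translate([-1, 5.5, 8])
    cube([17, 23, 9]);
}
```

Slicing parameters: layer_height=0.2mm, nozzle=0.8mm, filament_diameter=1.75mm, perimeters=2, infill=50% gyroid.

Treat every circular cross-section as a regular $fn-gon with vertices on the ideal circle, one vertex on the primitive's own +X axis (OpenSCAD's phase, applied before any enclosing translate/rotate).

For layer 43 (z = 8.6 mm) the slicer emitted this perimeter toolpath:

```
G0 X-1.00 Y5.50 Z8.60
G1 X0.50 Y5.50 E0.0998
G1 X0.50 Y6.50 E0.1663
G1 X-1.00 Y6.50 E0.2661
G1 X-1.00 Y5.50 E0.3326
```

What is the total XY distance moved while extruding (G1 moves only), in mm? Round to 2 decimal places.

5.00 mm

Sum the Euclidean lengths of each G1 segment: total = 5.00 mm.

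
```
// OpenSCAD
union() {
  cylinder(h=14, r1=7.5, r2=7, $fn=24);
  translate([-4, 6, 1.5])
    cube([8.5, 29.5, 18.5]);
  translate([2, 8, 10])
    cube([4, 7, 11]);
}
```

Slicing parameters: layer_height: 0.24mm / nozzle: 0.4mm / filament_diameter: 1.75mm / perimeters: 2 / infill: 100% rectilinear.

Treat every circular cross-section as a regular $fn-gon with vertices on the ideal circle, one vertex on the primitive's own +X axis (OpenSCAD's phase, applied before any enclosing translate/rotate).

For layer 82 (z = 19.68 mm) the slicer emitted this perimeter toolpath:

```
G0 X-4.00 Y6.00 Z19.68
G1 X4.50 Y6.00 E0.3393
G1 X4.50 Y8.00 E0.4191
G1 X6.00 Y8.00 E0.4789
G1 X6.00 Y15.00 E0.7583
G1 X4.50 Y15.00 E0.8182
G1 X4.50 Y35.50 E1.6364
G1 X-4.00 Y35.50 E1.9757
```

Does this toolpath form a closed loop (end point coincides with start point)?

no

Start point (G0): (-4.00, 6.00). End point (last G1): the path does not return to the start — open.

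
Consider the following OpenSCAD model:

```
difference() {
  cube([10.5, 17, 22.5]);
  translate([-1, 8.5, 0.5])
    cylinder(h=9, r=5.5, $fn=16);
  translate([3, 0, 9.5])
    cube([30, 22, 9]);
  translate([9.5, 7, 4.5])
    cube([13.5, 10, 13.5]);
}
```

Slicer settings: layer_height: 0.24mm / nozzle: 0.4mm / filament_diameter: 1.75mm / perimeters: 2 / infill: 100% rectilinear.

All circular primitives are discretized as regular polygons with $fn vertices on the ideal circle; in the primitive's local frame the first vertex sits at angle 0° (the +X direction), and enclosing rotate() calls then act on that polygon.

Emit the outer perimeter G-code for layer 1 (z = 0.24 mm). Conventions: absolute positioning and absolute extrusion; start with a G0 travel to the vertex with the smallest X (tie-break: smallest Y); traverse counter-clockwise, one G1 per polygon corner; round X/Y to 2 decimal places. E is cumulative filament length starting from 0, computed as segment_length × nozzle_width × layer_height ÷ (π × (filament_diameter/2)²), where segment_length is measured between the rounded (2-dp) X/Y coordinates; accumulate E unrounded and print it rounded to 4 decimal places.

G0 X0.00 Y0.00 Z0.24
G1 X10.50 Y0.00 E0.4191
G1 X10.50 Y17.00 E1.0976
G1 X0.00 Y17.00 E1.5167
G1 X0.00 Y0.00 E2.1952

At z = 0.24 mm: the cube (footprint 10.5×17) is included at this height; the cylinder at (-1, 8.5) is not intersected at this z (z outside [0.5, 9.5]); the cube at (3, 0) is not intersected at this z (z outside [9.5, 18.5]); the cube at (9.5, 7) does not reach this height (z outside [4.5, 18]); Subtracting the remaining from the first: none of the subtracted shapes is present at this height, so the 10.5×17 cube is unchanged — 1 connected region. The outline is a single polygon with 4 vertices. Extrusion per mm of travel: 0.4 × 0.24 / (π × 0.875²) = 0.039912. Accumulating E over each segment gives final E = 2.1952.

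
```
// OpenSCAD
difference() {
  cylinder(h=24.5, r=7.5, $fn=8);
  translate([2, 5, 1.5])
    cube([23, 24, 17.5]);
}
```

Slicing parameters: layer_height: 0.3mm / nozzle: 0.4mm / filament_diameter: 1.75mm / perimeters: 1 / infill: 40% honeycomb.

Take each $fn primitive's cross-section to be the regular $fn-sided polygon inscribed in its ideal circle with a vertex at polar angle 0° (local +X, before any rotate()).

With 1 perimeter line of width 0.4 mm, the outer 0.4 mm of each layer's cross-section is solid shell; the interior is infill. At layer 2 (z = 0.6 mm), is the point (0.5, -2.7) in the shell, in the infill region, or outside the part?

infill

At z = 0.6 mm: the r=7.5 cylinder contributes a regular 8-gon of circumradius 7.5; the cube at (2, 5) is not intersected at this z (z outside [1.5, 19]); After the difference (first − rest): none of the subtracted shapes is present at this height, so the r=7.5 cylinder is unchanged — 1 connected region. Overall, the cross-section is a single solid region. The nearest boundary edge runs (-0.00, -7.50)→(5.30, -5.30); distance from the point to it = 4.24 mm. The point is inside the cross-section and 4.24 mm from the nearest boundary — more than the 0.4 mm shell width (1 × 0.4), so it's in the infill interior.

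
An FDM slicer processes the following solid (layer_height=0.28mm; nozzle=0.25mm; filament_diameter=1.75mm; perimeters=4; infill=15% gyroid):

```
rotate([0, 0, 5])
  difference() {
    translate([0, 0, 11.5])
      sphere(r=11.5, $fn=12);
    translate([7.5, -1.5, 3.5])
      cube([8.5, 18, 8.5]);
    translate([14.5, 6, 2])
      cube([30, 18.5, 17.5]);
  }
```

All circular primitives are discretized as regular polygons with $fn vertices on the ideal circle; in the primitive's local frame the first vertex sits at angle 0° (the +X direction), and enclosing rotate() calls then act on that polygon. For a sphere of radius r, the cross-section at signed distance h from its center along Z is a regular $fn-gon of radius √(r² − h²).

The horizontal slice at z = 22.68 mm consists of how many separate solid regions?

At z = 22.68 mm: the sphere: section is a regular 12-gon, circumradius = √(r²−h²) = √(11.5²−11.18²) = 2.694; the cube at (7.5, -1.5) does not reach this height (z outside [3.5, 12]); the cube at (14.5, 6) is absent (z outside [2, 19.5]); Taking the first minus the rest: none of the subtracted shapes is present at this height, so the r=11.5 sphere is unchanged — 1 connected region; (whole slice rotated 5° about Z — lengths, areas and connectivity unchanged). The result has 1 disconnected region.

1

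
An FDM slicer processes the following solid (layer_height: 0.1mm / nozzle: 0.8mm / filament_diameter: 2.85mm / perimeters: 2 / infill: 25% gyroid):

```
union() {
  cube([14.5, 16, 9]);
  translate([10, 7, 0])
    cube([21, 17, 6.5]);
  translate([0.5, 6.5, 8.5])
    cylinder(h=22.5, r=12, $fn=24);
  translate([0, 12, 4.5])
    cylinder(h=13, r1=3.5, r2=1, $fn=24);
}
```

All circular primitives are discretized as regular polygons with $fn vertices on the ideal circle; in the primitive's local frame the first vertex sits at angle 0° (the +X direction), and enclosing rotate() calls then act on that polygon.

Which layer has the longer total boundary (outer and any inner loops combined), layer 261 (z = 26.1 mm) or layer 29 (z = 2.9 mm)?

layer 29 (z = 2.9 mm)

Layer 261 (z = 26.1): the cube does not reach this height (z outside [0, 9]); the cube at (10, 7) does not reach this height (z outside [0, 6.5]); the cylinder at (0.5, 6.5): section is a regular 24-gon, circumradius r=12 (perimeter = 2·24·12.000·sin(180°/24) = 75.18 mm); the cone at (0, 12) does not reach this height (z outside [4.5, 17.5]); Combining (union): only the r=12 cylinder at (0.5, 6.5) is present, so the union is just that shape — boundary = 75.18 mm. So its perimeter = 75.18 mm. Layer 29 (z = 2.9): the cube (footprint 14.5×16) is included at this height (perimeter 61.00 mm); the cube at (10, 7) is present — its section is the full 21×17 rectangle (perimeter 76.00 mm); the cylinder at (0.5, 6.5) is not intersected at this z (z outside [8.5, 31]); the cone at (0, 12) is absent (z outside [4.5, 17.5]); Taking the union: the regions partially overlap (shared area 40.50 mm²), so the edge portions inside another operand are dropped and the merged outline is re-measured after clipping — boundary = 110.00 mm. So its perimeter = 110.00 mm. Layer 29 is larger (110.00 vs 75.18 mm).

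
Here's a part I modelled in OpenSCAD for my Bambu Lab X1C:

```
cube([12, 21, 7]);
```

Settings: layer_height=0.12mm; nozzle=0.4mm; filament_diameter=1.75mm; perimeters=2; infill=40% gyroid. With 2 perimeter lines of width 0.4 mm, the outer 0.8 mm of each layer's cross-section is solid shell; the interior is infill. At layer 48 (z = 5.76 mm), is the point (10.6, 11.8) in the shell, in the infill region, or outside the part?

infill

At z = 5.76 mm: the cube (footprint 12×21) is included at this height. Overall, the cross-section is a single solid region. The nearest boundary edge runs (12.00, 0.00)→(12.00, 21.00); distance from the point to it = 1.40 mm. The point is inside the cross-section and 1.40 mm from the nearest boundary — more than the 0.8 mm shell width (2 × 0.4), so it's in the infill interior.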